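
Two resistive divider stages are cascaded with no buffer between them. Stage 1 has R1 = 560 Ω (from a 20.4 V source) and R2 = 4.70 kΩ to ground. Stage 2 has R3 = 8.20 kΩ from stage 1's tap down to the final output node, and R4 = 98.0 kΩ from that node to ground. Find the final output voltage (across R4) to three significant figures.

V_out ≈ 16.7 V

Stage 2 presents R3+R4 = 106200 Ω as a load on stage 1's tap.
Stage 1's lower leg becomes R2‖(R3+R4) = 4501 Ω, so V_mid = 20.4 × 4501/5061 = 18.14 V.
Stage 2 is itself unloaded: V_out = V_mid × R4/(R3+R4) = 18.14 × 98000/106200 = 16.7 V.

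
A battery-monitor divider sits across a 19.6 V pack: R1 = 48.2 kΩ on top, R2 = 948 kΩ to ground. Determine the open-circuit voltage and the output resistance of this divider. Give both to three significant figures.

V_th is the open-circuit tap voltage: 19.6 × 948/(48.2 + 948) = 18.7 V.
With the supply zeroed, R1 and R2 appear in parallel from the tap: R_th = R1‖R2 = (48.2 × 948)/996.2 = 45.9 kΩ.

V_th = 18.7 V, R_th = 45.9 kΩ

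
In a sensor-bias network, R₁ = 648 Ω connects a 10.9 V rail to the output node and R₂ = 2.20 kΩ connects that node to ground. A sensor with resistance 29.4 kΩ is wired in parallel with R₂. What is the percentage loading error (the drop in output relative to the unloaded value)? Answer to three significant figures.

1.67 %

The divider's output (Thévenin) resistance is R₁‖R₂ = 500.6 Ω.
Fractional drop under load = R_th/(R_th + R_L) = 500.6 / (500.6 + 29400) = 0.01674.
So the output falls by 1.67 %.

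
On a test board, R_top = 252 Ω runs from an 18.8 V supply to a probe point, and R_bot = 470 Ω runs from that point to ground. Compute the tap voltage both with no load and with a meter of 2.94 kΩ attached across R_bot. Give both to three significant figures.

Open-circuit: V = 18.8 × 470/(252 + 470) = 12.2 V.
With the load, R_bot becomes R_bot‖R_L = 405.2 Ω, so V = 18.8 × 405.2/657.2 = 11.6 V.

Unloaded: 12.2 V; loaded: 11.6 V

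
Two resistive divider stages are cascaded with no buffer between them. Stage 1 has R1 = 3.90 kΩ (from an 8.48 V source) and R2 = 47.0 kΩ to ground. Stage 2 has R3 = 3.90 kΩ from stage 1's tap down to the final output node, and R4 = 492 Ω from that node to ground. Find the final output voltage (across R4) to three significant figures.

Stage 2 presents R3+R4 = 4392 Ω as a load on stage 1's tap.
Stage 1's lower leg becomes R2‖(R3+R4) = 4017 Ω, so V_mid = 8.48 × 4017/7917 = 4.302 V.
Stage 2 is itself unloaded: V_out = V_mid × R4/(R3+R4) = 4.302 × 492/4392 = 0.482 V.

V_out ≈ 0.482 V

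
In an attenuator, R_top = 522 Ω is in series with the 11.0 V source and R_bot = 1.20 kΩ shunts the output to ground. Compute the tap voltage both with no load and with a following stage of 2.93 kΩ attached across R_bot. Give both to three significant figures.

Unloaded: 7.67 V; loaded: 6.82 V

Open-circuit: V = 11.0 × 1200/(522 + 1200) = 7.67 V.
With the load, R_bot becomes R_bot‖R_L = 851.3 Ω, so V = 11.0 × 851.3/1373 = 6.82 V.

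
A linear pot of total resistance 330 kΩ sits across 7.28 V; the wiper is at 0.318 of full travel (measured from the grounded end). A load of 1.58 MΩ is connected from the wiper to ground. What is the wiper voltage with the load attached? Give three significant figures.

The wiper splits the pot into (1−α)R = 225.1 kΩ above and αR = 104.9 kΩ below.
Lower section ‖ load = 98.40 kΩ.
V_wiper = 7.28 × 98.40/(225.1 + 98.40) = 2.21 V.

V ≈ 2.21 V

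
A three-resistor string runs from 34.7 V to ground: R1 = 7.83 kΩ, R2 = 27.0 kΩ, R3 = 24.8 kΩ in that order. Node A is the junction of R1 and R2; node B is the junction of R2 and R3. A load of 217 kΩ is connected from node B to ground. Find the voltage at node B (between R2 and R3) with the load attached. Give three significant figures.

V ≈ 13.5 V

At node B, R3 is in parallel with the load: R3‖R_L = 22.26 kΩ.
Below node A the resistance is R2 + (R3‖R_L) = 49.26 kΩ, so V_A = 34.7 × 49.26/57.09 = 29.94 V.
Then V_B = V_A × (R3‖R_L)/(R2 + R3‖R_L) = 29.94 × 22.26/49.26 = 13.5 V.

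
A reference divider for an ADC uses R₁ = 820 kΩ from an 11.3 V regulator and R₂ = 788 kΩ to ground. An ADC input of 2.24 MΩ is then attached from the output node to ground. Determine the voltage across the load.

The load sits in parallel with R₂: R₂‖R_L = (788 × 2240) / (788 + 2240) = 582.9 kΩ.
V_out = 11.3 × 582.9 / (820 + 582.9) = 11.3 × 582.9/1403 = 4.70 V.

V_out ≈ 4.70 V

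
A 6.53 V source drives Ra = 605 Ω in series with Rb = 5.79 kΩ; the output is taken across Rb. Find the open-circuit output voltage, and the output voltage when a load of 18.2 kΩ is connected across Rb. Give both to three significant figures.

Open-circuit: V = 6.53 × 5790/(605 + 5790) = 5.91 V.
With the load, Rb becomes Rb‖R_L = 4393 Ω, so V = 6.53 × 4393/4998 = 5.74 V.

Unloaded: 5.91 V; loaded: 5.74 V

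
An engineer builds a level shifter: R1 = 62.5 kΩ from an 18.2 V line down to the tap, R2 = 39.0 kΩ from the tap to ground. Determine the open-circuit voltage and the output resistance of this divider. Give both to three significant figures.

V_th is the open-circuit tap voltage: 18.2 × 39.0/(62.5 + 39.0) = 6.99 V.
With the supply zeroed, R1 and R2 appear in parallel from the tap: R_th = R1‖R2 = (62.5 × 39.0)/101.5 = 24.0 kΩ.

V_th = 6.99 V, R_th = 24.0 kΩ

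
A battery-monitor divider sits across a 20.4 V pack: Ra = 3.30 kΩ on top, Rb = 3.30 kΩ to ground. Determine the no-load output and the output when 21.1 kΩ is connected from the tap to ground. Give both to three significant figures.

Unloaded: 10.2 V; loaded: 9.46 V

Open-circuit: V = 20.4 × 3.30/(3.30 + 3.30) = 10.2 V.
With the load, Rb becomes Rb‖R_L = 2.854 kΩ, so V = 20.4 × 2.854/6.154 = 9.46 V.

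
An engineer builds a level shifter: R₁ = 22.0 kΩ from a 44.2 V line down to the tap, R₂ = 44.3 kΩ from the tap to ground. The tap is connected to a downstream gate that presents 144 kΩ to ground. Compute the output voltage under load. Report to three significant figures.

V_out ≈ 26.8 V

The load sits in parallel with R₂: R₂‖R_L = (44.3 × 144) / (44.3 + 144) = 33.88 kΩ.
V_out = 44.2 × 33.88 / (22.0 + 33.88) = 44.2 × 33.88/55.88 = 26.8 V.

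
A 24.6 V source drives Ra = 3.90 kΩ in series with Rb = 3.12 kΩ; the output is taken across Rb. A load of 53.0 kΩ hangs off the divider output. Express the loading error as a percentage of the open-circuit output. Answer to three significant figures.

3.17 %

The divider's output (Thévenin) resistance is Ra‖Rb = 1.733 kΩ.
Fractional drop under load = R_th/(R_th + R_L) = 1.733 / (1.733 + 53.0) = 0.03167.
So the output falls by 3.17 %.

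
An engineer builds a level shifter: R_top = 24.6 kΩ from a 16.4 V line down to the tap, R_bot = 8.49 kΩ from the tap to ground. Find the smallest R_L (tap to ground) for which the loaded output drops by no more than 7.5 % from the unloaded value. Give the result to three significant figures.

R_L(min) ≈ 77.8 kΩ

Output resistance R_th = R_top‖R_bot = (24.6 × 8.49)/33.09 = 6.312 kΩ.
The fractional drop is R_th/(R_th + R_L); requiring this ≤ 0.0750 gives R_L ≥ R_th(1/0.0750 − 1) = 6.312 × 12.33 = 77.8 kΩ.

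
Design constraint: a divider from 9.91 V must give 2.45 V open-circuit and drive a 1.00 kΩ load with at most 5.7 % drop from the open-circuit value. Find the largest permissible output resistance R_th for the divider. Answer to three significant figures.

Loading drop = R_th/(R_th + R_L) ≤ 0.0570, so R_th ≤ R_L · ε/(1−ε) = 1.00 kΩ × 0.0570/0.9430 = 60.4 Ω.

R_th ≤ 60.4 Ω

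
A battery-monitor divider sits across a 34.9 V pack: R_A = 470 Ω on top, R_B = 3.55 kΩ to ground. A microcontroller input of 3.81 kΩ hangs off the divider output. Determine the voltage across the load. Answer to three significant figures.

The load sits in parallel with R_B: R_B‖R_L = (3550 × 3810) / (3550 + 3810) = 1838 Ω.
V_out = 34.9 × 1838 / (470 + 1838) = 34.9 × 1838/2308 = 27.8 V.

V_out ≈ 27.8 V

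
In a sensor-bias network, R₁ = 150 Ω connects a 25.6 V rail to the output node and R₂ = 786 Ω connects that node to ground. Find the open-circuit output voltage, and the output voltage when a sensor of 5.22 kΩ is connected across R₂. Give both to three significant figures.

Unloaded: 21.5 V; loaded: 21.0 V

Open-circuit: V = 25.6 × 786/(150 + 786) = 21.5 V.
With the load, R₂ becomes R₂‖R_L = 683.1 Ω, so V = 25.6 × 683.1/833.1 = 21.0 V.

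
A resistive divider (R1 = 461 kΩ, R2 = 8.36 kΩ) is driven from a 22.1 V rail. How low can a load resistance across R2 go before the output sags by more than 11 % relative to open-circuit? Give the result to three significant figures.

R_L(min) ≈ 66.4 kΩ

Output resistance R_th = R1‖R2 = (461 × 8.36)/469.4 = 8.211 kΩ.
The fractional drop is R_th/(R_th + R_L); requiring this ≤ 0.110 gives R_L ≥ R_th(1/0.110 − 1) = 8.211 × 8.091 = 66.4 kΩ.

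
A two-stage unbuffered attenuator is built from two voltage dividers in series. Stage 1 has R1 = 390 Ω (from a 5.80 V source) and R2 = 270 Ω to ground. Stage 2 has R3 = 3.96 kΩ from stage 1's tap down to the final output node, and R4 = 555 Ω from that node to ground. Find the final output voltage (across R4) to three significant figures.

V_out ≈ 0.282 V

Stage 2 presents R3+R4 = 4515 Ω as a load on stage 1's tap.
Stage 1's lower leg becomes R2‖(R3+R4) = 254.8 Ω, so V_mid = 5.80 × 254.8/644.8 = 2.292 V.
Stage 2 is itself unloaded: V_out = V_mid × R4/(R3+R4) = 2.292 × 555/4515 = 0.282 V.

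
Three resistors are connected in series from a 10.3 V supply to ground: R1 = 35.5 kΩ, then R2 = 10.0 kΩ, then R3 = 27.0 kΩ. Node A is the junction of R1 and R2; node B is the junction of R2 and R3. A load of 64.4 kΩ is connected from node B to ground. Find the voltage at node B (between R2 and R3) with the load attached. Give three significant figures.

V ≈ 3.04 V

At node B, R3 is in parallel with the load: R3‖R_L = 19.02 kΩ.
Below node A the resistance is R2 + (R3‖R_L) = 29.02 kΩ, so V_A = 10.3 × 29.02/64.52 = 4.633 V.
Then V_B = V_A × (R3‖R_L)/(R2 + R3‖R_L) = 4.633 × 19.02/29.02 = 3.04 V.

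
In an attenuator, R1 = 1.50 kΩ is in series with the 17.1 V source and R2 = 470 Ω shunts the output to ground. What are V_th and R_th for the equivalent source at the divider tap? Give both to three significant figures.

V_th = 4.08 V, R_th = 358 Ω

V_th is the open-circuit tap voltage: 17.1 × 470/(1500 + 470) = 4.08 V.
With the supply zeroed, R1 and R2 appear in parallel from the tap: R_th = R1‖R2 = (1500 × 470)/1970 = 358 Ω.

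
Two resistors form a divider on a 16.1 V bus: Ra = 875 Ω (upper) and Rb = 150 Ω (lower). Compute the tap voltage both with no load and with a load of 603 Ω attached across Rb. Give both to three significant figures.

Unloaded: 2.36 V; loaded: 1.94 V

Open-circuit: V = 16.1 × 150/(875 + 150) = 2.36 V.
With the load, Rb becomes Rb‖R_L = 120.1 Ω, so V = 16.1 × 120.1/995.1 = 1.94 V.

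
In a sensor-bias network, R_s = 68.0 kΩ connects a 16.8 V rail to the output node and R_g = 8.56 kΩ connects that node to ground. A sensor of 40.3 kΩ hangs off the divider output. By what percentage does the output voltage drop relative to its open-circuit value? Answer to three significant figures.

Unloaded V = 16.8 × 8.56/76.56 = 1.878 V.
Loaded: R_g‖R_L = 7.060 kΩ, giving V = 16.8 × 7.060/75.06 = 1.580 V.
Drop = (1.878 − 1.580) / 1.878 = 15.9 %.

15.9 %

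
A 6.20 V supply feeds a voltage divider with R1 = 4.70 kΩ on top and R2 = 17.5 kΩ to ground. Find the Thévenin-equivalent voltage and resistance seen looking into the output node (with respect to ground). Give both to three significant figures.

V_th is the open-circuit tap voltage: 6.20 × 17.5/(4.70 + 17.5) = 4.89 V.
With the supply zeroed, R1 and R2 appear in parallel from the tap: R_th = R1‖R2 = (4.70 × 17.5)/22.20 = 3.70 kΩ.

V_th = 4.89 V, R_th = 3.70 kΩ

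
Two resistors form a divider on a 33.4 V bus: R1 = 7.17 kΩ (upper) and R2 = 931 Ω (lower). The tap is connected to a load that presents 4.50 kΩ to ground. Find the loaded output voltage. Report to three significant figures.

The load sits in parallel with R2: R2‖R_L = (931 × 4500) / (931 + 4500) = 771.4 Ω.
V_out = 33.4 × 771.4 / (7170 + 771.4) = 33.4 × 771.4/7941 = 3.24 V.
(Unloaded it would have been 3.84 V.)

V_out ≈ 3.24 V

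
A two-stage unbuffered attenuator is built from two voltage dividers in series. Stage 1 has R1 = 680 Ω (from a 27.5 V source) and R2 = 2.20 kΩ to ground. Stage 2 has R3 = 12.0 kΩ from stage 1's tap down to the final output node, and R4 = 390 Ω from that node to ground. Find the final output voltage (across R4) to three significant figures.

V_out ≈ 0.635 V

Stage 2 presents R3+R4 = 12390 Ω as a load on stage 1's tap.
Stage 1's lower leg becomes R2‖(R3+R4) = 1868 Ω, so V_mid = 27.5 × 1868/2548 = 20.16 V.
Stage 2 is itself unloaded: V_out = V_mid × R4/(R3+R4) = 20.16 × 390/12390 = 0.635 V.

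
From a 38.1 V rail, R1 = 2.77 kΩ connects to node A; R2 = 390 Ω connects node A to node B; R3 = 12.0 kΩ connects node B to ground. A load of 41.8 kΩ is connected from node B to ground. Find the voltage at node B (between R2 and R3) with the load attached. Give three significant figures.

At node B, R3 is in parallel with the load: R3‖R_L = 9323 Ω.
Below node A the resistance is R2 + (R3‖R_L) = 9713 Ω, so V_A = 38.1 × 9713/12480 = 29.65 V.
Then V_B = V_A × (R3‖R_L)/(R2 + R3‖R_L) = 29.65 × 9323/9713 = 28.5 V.

V ≈ 28.5 V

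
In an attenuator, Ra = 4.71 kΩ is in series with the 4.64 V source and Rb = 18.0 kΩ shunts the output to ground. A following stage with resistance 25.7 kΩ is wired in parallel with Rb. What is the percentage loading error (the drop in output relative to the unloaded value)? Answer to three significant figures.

12.7 %

Unloaded V = 4.64 × 18.0/22.71 = 3.6777 V.
Loaded: Rb‖R_L = 10.59 kΩ, giving V = 4.64 × 10.59/15.30 = 3.2112 V.
Drop = (3.6777 − 3.2112) / 3.6777 = 12.7 %.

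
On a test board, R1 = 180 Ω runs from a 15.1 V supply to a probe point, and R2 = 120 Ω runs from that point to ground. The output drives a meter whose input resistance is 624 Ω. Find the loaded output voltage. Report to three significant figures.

The load sits in parallel with R2: R2‖R_L = (120 × 624) / (120 + 624) = 100.6 Ω.
V_out = 15.1 × 100.6 / (180 + 100.6) = 15.1 × 100.6/280.6 = 5.42 V.

V_out ≈ 5.42 V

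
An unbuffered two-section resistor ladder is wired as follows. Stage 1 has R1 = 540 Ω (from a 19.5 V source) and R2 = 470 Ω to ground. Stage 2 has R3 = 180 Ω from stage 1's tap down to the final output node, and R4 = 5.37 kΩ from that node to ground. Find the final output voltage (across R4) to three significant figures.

Stage 2 presents R3+R4 = 5550 Ω as a load on stage 1's tap.
Stage 1's lower leg becomes R2‖(R3+R4) = 433.3 Ω, so V_mid = 19.5 × 433.3/973.3 = 8.681 V.
Stage 2 is itself unloaded: V_out = V_mid × R4/(R3+R4) = 8.681 × 5370/5550 = 8.40 V.

V_out ≈ 8.40 V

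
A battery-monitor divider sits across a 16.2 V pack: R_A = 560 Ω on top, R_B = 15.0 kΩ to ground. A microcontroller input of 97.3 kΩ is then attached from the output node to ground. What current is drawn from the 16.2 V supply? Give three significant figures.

R_B‖R_L = 13000 Ω, so the source sees R_A + R_B‖R_L = 13560 Ω.
I = 16.2 V / 13560 Ω = 1.20 mA.

I ≈ 1.20 mA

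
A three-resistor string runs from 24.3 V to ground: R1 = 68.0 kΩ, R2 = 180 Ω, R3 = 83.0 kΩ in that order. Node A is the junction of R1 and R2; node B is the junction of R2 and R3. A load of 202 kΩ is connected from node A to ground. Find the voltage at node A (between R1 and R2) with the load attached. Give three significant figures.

V ≈ 11.3 V

Below node A the series string R2+R3 = 83180 Ω sits in parallel with the 202000 Ω load: 58920 Ω.
V_A = 24.3 × 58920/(68000 + 58920) = 11.3 V.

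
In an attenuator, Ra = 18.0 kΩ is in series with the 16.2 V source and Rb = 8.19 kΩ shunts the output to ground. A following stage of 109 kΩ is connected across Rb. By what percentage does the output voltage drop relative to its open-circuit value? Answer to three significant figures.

The divider's output (Thévenin) resistance is Ra‖Rb = 5.629 kΩ.
Fractional drop under load = R_th/(R_th + R_L) = 5.629 / (5.629 + 109) = 0.04911.
So the output falls by 4.91 %.

4.91 %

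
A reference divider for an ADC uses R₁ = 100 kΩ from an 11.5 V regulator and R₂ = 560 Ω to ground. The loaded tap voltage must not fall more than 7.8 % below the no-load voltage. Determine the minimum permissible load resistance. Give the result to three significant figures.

Output resistance R_th = R₁‖R₂ = (100000 × 560)/100600 = 556.9 Ω.
The fractional drop is R_th/(R_th + R_L); requiring this ≤ 0.0780 gives R_L ≥ R_th(1/0.0780 − 1) = 556.9 × 11.82 = 6.58 kΩ.

R_L(min) ≈ 6.58 kΩ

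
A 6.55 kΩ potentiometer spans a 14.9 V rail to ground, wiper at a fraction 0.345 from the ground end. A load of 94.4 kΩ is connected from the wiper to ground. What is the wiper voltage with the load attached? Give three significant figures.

V ≈ 5.06 V

The wiper splits the pot into (1−α)R = 4.290 kΩ above and αR = 2.260 kΩ below.
Lower section ‖ load = 2.207 kΩ.
V_wiper = 14.9 × 2.207/(4.290 + 2.207) = 5.06 V.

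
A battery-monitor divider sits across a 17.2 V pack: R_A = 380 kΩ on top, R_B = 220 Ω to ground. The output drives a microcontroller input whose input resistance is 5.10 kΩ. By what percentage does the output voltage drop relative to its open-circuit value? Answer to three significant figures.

The divider's output (Thévenin) resistance is R_A‖R_B = 219.9 Ω.
Fractional drop under load = R_th/(R_th + R_L) = 219.9 / (219.9 + 5100) = 0.04133.
So the output falls by 4.13 %.

4.13 %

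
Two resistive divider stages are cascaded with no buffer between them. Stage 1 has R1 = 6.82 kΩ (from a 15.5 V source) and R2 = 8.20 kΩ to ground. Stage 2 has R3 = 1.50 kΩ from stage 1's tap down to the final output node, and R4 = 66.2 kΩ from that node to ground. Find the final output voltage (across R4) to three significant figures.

V_out ≈ 7.84 V

Stage 2 presents R3+R4 = 67.70 kΩ as a load on stage 1's tap.
Stage 1's lower leg becomes R2‖(R3+R4) = 7.314 kΩ, so V_mid = 15.5 × 7.314/14.13 = 8.021 V.
Stage 2 is itself unloaded: V_out = V_mid × R4/(R3+R4) = 8.021 × 66.2/67.70 = 7.84 V.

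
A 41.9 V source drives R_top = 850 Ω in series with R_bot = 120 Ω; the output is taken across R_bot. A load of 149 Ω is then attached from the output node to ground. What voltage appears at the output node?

The load sits in parallel with R_bot: R_bot‖R_L = (120 × 149) / (120 + 149) = 66.47 Ω.
V_out = 41.9 × 66.47 / (850 + 66.47) = 41.9 × 66.47/916.5 = 3.04 V.

V_out ≈ 3.04 V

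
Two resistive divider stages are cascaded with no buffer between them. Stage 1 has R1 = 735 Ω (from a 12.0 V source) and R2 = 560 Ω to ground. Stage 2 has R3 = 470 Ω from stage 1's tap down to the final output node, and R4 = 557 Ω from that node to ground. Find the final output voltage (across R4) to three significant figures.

Stage 2 presents R3+R4 = 1027 Ω as a load on stage 1's tap.
Stage 1's lower leg becomes R2‖(R3+R4) = 362.4 Ω, so V_mid = 12.0 × 362.4/1097 = 3.963 V.
Stage 2 is itself unloaded: V_out = V_mid × R4/(R3+R4) = 3.963 × 557/1027 = 2.15 V.

V_out ≈ 2.15 V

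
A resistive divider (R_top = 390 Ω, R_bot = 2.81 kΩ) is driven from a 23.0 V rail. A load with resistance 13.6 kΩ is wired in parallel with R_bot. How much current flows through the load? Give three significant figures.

R_bot‖R_L = 2329 Ω; V_out = 23.0 × 2329/2719 = 19.70 V.
I_L = V_out / R_L = 19.70 / 13.6 kΩ = 1.45 mA.

I_L ≈ 1.45 mA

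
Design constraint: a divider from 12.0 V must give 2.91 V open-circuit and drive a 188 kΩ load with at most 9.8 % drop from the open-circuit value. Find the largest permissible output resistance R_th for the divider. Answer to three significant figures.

R_th ≤ 20.4 kΩ

Loading drop = R_th/(R_th + R_L) ≤ 0.0980, so R_th ≤ R_L · ε/(1−ε) = 188 kΩ × 0.0980/0.9020 = 20.4 kΩ.
(Any R1, R2 with R2/(R1+R2) = 0.243 and R1‖R2 ≤ 20.4 kΩ will meet the spec.)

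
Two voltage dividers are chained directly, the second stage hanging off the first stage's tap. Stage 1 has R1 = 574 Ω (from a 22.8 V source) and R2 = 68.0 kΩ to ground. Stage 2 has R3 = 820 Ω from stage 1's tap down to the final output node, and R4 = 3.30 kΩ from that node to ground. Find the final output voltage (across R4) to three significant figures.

Stage 2 presents R3+R4 = 4120 Ω as a load on stage 1's tap.
Stage 1's lower leg becomes R2‖(R3+R4) = 3885 Ω, so V_mid = 22.8 × 3885/4459 = 19.86 V.
Stage 2 is itself unloaded: V_out = V_mid × R4/(R3+R4) = 19.86 × 3300/4120 = 15.9 V.

V_out ≈ 15.9 V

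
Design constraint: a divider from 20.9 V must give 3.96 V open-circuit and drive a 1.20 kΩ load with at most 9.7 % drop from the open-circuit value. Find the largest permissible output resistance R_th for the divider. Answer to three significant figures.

Loading drop = R_th/(R_th + R_L) ≤ 0.0970, so R_th ≤ R_L · ε/(1−ε) = 1.20 kΩ × 0.0970/0.9030 = 129 Ω.
(Any R1, R2 with R2/(R1+R2) = 0.189 and R1‖R2 ≤ 129 Ω will meet the spec.)

R_th ≤ 129 Ω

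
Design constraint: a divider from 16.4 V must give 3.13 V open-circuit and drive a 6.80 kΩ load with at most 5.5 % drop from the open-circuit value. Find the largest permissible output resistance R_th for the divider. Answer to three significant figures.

R_th ≤ 396 Ω

Loading drop = R_th/(R_th + R_L) ≤ 0.0550, so R_th ≤ R_L · ε/(1−ε) = 6.80 kΩ × 0.0550/0.9450 = 396 Ω.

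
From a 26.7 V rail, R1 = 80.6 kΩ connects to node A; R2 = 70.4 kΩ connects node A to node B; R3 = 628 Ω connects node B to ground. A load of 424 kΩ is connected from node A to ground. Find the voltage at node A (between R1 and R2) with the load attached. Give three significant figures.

Below node A the series string R2+R3 = 71030 Ω sits in parallel with the 424000 Ω load: 60840 Ω.
V_A = 26.7 × 60840/(80600 + 60840) = 11.5 V.

V ≈ 11.5 V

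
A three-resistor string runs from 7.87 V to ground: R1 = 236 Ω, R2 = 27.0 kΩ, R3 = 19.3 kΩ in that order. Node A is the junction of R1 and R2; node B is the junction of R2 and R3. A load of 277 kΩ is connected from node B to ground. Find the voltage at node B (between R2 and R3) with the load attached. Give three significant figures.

V ≈ 3.14 V

At node B, R3 is in parallel with the load: R3‖R_L = 18040 Ω.
Below node A the resistance is R2 + (R3‖R_L) = 45040 Ω, so V_A = 7.87 × 45040/45280 = 7.829 V.
Then V_B = V_A × (R3‖R_L)/(R2 + R3‖R_L) = 7.829 × 18040/45040 = 3.14 V.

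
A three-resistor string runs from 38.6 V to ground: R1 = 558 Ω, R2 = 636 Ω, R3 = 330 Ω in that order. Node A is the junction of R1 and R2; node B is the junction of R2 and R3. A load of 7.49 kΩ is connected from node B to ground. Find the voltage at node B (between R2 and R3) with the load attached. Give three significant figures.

At node B, R3 is in parallel with the load: R3‖R_L = 316.1 Ω.
Below node A the resistance is R2 + (R3‖R_L) = 952.1 Ω, so V_A = 38.6 × 952.1/1510 = 24.34 V.
Then V_B = V_A × (R3‖R_L)/(R2 + R3‖R_L) = 24.34 × 316.1/952.1 = 8.08 V.

V ≈ 8.08 V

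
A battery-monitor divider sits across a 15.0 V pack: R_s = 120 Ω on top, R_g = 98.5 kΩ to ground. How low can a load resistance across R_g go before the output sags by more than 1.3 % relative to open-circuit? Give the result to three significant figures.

R_L(min) ≈ 9.10 kΩ

Output resistance R_th = R_s‖R_g = (120 × 98500)/98620 = 119.9 Ω.
The fractional drop is R_th/(R_th + R_L); requiring this ≤ 0.0130 gives R_L ≥ R_th(1/0.0130 − 1) = 119.9 × 75.92 = 9.10 kΩ.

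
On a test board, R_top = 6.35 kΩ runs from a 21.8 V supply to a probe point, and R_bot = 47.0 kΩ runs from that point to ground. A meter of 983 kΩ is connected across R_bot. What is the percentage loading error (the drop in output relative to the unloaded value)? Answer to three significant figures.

The divider's output (Thévenin) resistance is R_top‖R_bot = 5.594 kΩ.
Fractional drop under load = R_th/(R_th + R_L) = 5.594 / (5.594 + 983) = 0.005659.
So the output falls by 0.566 %.

0.566 %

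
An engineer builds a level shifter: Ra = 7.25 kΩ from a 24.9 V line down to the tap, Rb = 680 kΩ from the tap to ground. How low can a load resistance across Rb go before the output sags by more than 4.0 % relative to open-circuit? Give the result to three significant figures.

R_L(min) ≈ 172 kΩ

Output resistance R_th = Ra‖Rb = (7.25 × 680)/687.2 = 7.174 kΩ.
The fractional drop is R_th/(R_th + R_L); requiring this ≤ 0.0400 gives R_L ≥ R_th(1/0.0400 − 1) = 7.174 × 24.00 = 172 kΩ.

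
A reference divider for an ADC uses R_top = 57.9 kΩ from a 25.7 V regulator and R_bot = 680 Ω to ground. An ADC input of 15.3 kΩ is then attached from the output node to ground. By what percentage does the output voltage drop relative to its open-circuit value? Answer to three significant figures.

The divider's output (Thévenin) resistance is R_top‖R_bot = 672.1 Ω.
Fractional drop under load = R_th/(R_th + R_L) = 672.1 / (672.1 + 15300) = 0.04208.
So the output falls by 4.21 %.

4.21 %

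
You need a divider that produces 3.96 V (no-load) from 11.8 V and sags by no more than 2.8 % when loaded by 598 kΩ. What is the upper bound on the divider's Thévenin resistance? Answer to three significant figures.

R_th ≤ 17.2 kΩ

Loading drop = R_th/(R_th + R_L) ≤ 0.0280, so R_th ≤ R_L · ε/(1−ε) = 598 kΩ × 0.0280/0.9720 = 17.2 kΩ.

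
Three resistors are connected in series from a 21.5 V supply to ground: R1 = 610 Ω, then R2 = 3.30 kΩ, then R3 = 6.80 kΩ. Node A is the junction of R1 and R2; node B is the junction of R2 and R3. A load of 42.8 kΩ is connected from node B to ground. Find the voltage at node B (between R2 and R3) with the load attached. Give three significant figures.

V ≈ 12.9 V

At node B, R3 is in parallel with the load: R3‖R_L = 5868 Ω.
Below node A the resistance is R2 + (R3‖R_L) = 9168 Ω, so V_A = 21.5 × 9168/9778 = 20.16 V.
Then V_B = V_A × (R3‖R_L)/(R2 + R3‖R_L) = 20.16 × 5868/9168 = 12.9 V.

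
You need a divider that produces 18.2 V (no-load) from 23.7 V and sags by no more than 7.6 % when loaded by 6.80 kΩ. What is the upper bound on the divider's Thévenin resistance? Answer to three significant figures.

R_th ≤ 559 Ω

Loading drop = R_th/(R_th + R_L) ≤ 0.0760, so R_th ≤ R_L · ε/(1−ε) = 6.80 kΩ × 0.0760/0.9240 = 559 Ω.
(Any R1, R2 with R2/(R1+R2) = 0.768 and R1‖R2 ≤ 559 Ω will meet the spec.)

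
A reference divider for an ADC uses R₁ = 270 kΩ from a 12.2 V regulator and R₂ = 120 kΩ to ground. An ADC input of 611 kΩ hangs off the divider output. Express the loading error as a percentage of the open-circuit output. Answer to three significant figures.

12.0 %

The divider's output (Thévenin) resistance is R₁‖R₂ = 83.08 kΩ.
Fractional drop under load = R_th/(R_th + R_L) = 83.08 / (83.08 + 611) = 0.1197.
So the output falls by 12.0 %.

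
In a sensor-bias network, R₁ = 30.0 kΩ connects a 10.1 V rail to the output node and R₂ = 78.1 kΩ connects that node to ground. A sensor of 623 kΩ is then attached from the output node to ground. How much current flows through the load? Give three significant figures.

R₂‖R_L = 69.40 kΩ; V_out = 10.1 × 69.40/99.40 = 7.052 V.
I_L = V_out / R_L = 7.052 / 623 kΩ = 0.0113 mA.

I_L ≈ 0.0113 mA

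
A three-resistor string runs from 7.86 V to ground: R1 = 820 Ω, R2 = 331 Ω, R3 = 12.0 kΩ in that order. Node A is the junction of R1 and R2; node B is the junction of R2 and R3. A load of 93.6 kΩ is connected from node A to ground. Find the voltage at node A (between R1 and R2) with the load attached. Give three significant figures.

Below node A the series string R2+R3 = 12330 Ω sits in parallel with the 93600 Ω load: 10900 Ω.
V_A = 7.86 × 10900/(820 + 10900) = 7.31 V.

V ≈ 7.31 V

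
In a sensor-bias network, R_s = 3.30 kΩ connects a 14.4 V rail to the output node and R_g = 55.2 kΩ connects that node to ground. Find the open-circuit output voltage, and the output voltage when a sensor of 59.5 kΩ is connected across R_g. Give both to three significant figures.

Unloaded: 13.6 V; loaded: 12.9 V

Open-circuit: V = 14.4 × 55.2/(3.30 + 55.2) = 13.6 V.
With the load, R_g becomes R_g‖R_L = 28.63 kΩ, so V = 14.4 × 28.63/31.93 = 12.9 V.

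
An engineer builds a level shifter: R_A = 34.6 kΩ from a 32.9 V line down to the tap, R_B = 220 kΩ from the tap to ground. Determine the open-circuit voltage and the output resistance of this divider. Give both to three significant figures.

V_th is the open-circuit tap voltage: 32.9 × 220/(34.6 + 220) = 28.4 V.
With the supply zeroed, R_A and R_B appear in parallel from the tap: R_th = R_A‖R_B = (34.6 × 220)/254.6 = 29.9 kΩ.

V_th = 28.4 V, R_th = 29.9 kΩ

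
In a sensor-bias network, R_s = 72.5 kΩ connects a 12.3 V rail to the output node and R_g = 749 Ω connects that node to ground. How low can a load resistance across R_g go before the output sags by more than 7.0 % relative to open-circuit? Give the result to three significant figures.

Output resistance R_th = R_s‖R_g = (72500 × 749)/73250 = 741.3 Ω.
The fractional drop is R_th/(R_th + R_L); requiring this ≤ 0.0700 gives R_L ≥ R_th(1/0.0700 − 1) = 741.3 × 13.29 = 9.85 kΩ.

R_L(min) ≈ 9.85 kΩ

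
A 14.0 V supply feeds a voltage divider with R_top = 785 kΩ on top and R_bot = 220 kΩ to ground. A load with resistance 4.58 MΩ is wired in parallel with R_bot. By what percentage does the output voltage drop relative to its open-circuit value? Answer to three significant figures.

The divider's output (Thévenin) resistance is R_top‖R_bot = 171.8 kΩ.
Fractional drop under load = R_th/(R_th + R_L) = 171.8 / (171.8 + 4580) = 0.03616.
So the output falls by 3.62 %.

3.62 %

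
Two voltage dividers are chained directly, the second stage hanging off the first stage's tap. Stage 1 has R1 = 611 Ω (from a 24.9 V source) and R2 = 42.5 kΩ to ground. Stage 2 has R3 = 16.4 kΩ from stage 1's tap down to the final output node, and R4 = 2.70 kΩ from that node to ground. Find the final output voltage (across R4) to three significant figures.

Stage 2 presents R3+R4 = 19100 Ω as a load on stage 1's tap.
Stage 1's lower leg becomes R2‖(R3+R4) = 13180 Ω, so V_mid = 24.9 × 13180/13790 = 23.80 V.
Stage 2 is itself unloaded: V_out = V_mid × R4/(R3+R4) = 23.80 × 2700/19100 = 3.36 V.

V_out ≈ 3.36 V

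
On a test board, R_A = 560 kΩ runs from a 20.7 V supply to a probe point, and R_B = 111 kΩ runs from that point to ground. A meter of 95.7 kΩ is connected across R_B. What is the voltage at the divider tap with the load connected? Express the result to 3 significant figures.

The load sits in parallel with R_B: R_B‖R_L = (111 × 95.7) / (111 + 95.7) = 51.39 kΩ.
V_out = 20.7 × 51.39 / (560 + 51.39) = 20.7 × 51.39/611.4 = 1.74 V.
(Unloaded it would have been 3.42 V.)

V_out ≈ 1.74 V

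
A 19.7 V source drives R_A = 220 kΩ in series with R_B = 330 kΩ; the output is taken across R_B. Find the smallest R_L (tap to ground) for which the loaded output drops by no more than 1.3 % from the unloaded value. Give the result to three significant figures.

Output resistance R_th = R_A‖R_B = (220 × 330)/550.0 = 132.0 kΩ.
The fractional drop is R_th/(R_th + R_L); requiring this ≤ 0.0130 gives R_L ≥ R_th(1/0.0130 − 1) = 132.0 × 75.92 = 10.0 MΩ.

R_L(min) ≈ 10.0 MΩ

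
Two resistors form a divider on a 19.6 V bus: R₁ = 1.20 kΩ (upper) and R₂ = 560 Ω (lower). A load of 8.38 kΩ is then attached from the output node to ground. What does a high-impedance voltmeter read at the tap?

V_out ≈ 5.96 V

The load sits in parallel with R₂: R₂‖R_L = (560 × 8380) / (560 + 8380) = 524.9 Ω.
V_out = 19.6 × 524.9 / (1200 + 524.9) = 19.6 × 524.9/1725 = 5.96 V.
(Unloaded it would have been 6.24 V.)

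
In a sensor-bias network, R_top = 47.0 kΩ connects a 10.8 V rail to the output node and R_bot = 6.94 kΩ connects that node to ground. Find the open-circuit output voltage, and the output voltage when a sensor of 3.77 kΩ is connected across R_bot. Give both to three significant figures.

Open-circuit: V = 10.8 × 6.94/(47.0 + 6.94) = 1.39 V.
With the load, R_bot becomes R_bot‖R_L = 2.443 kΩ, so V = 10.8 × 2.443/49.44 = 0.534 V.

Unloaded: 1.39 V; loaded: 0.534 V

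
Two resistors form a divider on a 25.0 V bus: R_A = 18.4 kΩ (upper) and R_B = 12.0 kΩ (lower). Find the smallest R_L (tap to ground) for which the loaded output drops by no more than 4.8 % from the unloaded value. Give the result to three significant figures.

Output resistance R_th = R_A‖R_B = (18.4 × 12.0)/30.40 = 7.263 kΩ.
The fractional drop is R_th/(R_th + R_L); requiring this ≤ 0.0480 gives R_L ≥ R_th(1/0.0480 − 1) = 7.263 × 19.83 = 144 kΩ.

R_L(min) ≈ 144 kΩ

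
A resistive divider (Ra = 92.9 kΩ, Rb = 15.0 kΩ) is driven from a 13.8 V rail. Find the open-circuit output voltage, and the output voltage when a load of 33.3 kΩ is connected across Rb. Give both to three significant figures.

Open-circuit: V = 13.8 × 15.0/(92.9 + 15.0) = 1.92 V.
With the load, Rb becomes Rb‖R_L = 10.34 kΩ, so V = 13.8 × 10.34/103.2 = 1.38 V.

Unloaded: 1.92 V; loaded: 1.38 V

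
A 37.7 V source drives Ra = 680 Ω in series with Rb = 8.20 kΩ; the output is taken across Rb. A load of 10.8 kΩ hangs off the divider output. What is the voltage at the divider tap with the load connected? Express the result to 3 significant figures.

The load sits in parallel with Rb: Rb‖R_L = (8200 × 10800) / (8200 + 10800) = 4661 Ω.
V_out = 37.7 × 4661 / (680 + 4661) = 37.7 × 4661/5341 = 32.9 V.
(Unloaded it would have been 34.8 V.)

V_out ≈ 32.9 V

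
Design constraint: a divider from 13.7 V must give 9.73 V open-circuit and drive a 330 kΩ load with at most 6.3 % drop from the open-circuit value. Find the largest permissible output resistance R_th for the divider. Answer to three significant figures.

Loading drop = R_th/(R_th + R_L) ≤ 0.0630, so R_th ≤ R_L · ε/(1−ε) = 330 kΩ × 0.0630/0.9370 = 22.2 kΩ.

R_th ≤ 22.2 kΩ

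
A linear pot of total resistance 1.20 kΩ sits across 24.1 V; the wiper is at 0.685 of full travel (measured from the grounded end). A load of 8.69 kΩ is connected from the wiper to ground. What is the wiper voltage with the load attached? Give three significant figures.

The wiper splits the pot into (1−α)R = 378.0 Ω above and αR = 822.0 Ω below.
Lower section ‖ load = 751.0 Ω.
V_wiper = 24.1 × 751.0/(378.0 + 751.0) = 16.0 V.

V ≈ 16.0 V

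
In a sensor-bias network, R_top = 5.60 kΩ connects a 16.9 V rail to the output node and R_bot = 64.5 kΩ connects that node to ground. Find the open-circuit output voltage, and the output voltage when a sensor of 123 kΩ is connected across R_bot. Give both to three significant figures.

Open-circuit: V = 16.9 × 64.5/(5.60 + 64.5) = 15.5 V.
With the load, R_bot becomes R_bot‖R_L = 42.31 kΩ, so V = 16.9 × 42.31/47.91 = 14.9 V.

Unloaded: 15.5 V; loaded: 14.9 V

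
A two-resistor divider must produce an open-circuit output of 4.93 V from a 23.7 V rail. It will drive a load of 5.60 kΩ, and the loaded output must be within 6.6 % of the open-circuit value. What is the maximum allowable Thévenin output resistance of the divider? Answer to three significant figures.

R_th ≤ 396 Ω

Loading drop = R_th/(R_th + R_L) ≤ 0.0660, so R_th ≤ R_L · ε/(1−ε) = 5.60 kΩ × 0.0660/0.9340 = 396 Ω.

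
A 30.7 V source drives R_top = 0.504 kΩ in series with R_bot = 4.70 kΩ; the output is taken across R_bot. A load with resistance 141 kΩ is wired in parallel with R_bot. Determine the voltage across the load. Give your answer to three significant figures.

V_out ≈ 27.6 V

The load sits in parallel with R_bot: R_bot‖R_L = (4700 × 141000) / (4700 + 141000) = 4548 Ω.
V_out = 30.7 × 4548 / (504 + 4548) = 30.7 × 4548/5052 = 27.6 V.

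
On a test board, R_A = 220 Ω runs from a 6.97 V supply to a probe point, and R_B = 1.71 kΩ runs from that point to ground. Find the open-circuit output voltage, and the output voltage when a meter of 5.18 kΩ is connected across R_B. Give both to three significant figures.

Open-circuit: V = 6.97 × 1710/(220 + 1710) = 6.18 V.
With the load, R_B becomes R_B‖R_L = 1286 Ω, so V = 6.97 × 1286/1506 = 5.95 V.

Unloaded: 6.18 V; loaded: 5.95 V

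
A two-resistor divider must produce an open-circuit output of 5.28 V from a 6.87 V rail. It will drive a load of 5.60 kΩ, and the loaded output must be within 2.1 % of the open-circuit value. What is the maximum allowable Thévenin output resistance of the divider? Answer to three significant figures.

R_th ≤ 120 Ω

Loading drop = R_th/(R_th + R_L) ≤ 0.0210, so R_th ≤ R_L · ε/(1−ε) = 5.60 kΩ × 0.0210/0.9790 = 120 Ω.
(Any R1, R2 with R2/(R1+R2) = 0.769 and R1‖R2 ≤ 120 Ω will meet the spec.)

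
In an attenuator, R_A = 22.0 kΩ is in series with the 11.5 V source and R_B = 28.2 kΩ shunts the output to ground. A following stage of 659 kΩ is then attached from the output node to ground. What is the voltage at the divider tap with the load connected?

V_out ≈ 6.34 V

The load sits in parallel with R_B: R_B‖R_L = (28.2 × 659) / (28.2 + 659) = 27.04 kΩ.
V_out = 11.5 × 27.04 / (22.0 + 27.04) = 11.5 × 27.04/49.04 = 6.34 V.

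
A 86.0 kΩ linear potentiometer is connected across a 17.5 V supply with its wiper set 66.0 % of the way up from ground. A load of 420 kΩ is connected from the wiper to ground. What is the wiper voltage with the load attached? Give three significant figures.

V ≈ 11.0 V

The wiper splits the pot into (1−α)R = 29.24 kΩ above and αR = 56.76 kΩ below.
Lower section ‖ load = 50.00 kΩ.
V_wiper = 17.5 × 50.00/(29.24 + 50.00) = 11.0 V.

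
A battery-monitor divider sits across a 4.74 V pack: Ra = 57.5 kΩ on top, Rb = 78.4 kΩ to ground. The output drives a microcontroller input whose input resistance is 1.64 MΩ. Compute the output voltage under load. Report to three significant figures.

The load sits in parallel with Rb: Rb‖R_L = (78.4 × 1640) / (78.4 + 1640) = 74.82 kΩ.
V_out = 4.74 × 74.82 / (57.5 + 74.82) = 4.74 × 74.82/132.3 = 2.68 V.
(Unloaded it would have been 2.73 V.)

V_out ≈ 2.68 V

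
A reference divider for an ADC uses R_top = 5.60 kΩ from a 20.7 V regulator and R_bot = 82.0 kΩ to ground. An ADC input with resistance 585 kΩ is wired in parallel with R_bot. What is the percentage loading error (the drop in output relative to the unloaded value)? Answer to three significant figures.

The divider's output (Thévenin) resistance is R_top‖R_bot = 5.242 kΩ.
Fractional drop under load = R_th/(R_th + R_L) = 5.242 / (5.242 + 585) = 0.008881.
So the output falls by 0.888 %.

0.888 %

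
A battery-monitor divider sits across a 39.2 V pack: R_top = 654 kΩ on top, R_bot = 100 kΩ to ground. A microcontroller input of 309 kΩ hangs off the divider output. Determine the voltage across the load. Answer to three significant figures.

The load sits in parallel with R_bot: R_bot‖R_L = (100 × 309) / (100 + 309) = 75.55 kΩ.
V_out = 39.2 × 75.55 / (654 + 75.55) = 39.2 × 75.55/729.6 = 4.06 V.

V_out ≈ 4.06 V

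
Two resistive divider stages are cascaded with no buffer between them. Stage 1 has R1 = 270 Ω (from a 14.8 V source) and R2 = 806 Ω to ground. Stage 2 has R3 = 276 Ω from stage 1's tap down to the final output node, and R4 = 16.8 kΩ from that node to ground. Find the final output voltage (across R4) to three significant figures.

V_out ≈ 10.8 V

Stage 2 presents R3+R4 = 17080 Ω as a load on stage 1's tap.
Stage 1's lower leg becomes R2‖(R3+R4) = 769.7 Ω, so V_mid = 14.8 × 769.7/1040 = 10.96 V.
Stage 2 is itself unloaded: V_out = V_mid × R4/(R3+R4) = 10.96 × 16800/17080 = 10.8 V.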